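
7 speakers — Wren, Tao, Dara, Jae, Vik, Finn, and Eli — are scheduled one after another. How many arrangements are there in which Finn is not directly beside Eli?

3600

Of the 7! = 5040 arrangements, those with Finn and Eli adjacent number 2 × 6! = 1440 (treat the pair as a block with 2 internal orders).
Complementary counting: 5040 − 1440 = 3600.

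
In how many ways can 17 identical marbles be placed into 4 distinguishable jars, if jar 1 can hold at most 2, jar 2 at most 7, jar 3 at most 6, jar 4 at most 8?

64

By stars and bars, unrestricted non-negative solutions to x_1+…+x_4 = 17 number C(17+3,3) = 1140.
Subtract solutions that violate a single cap (substitute x_i' = x_i − (cap_i+1)): x_1 ≥ 3 gives C(17,3) = 680; x_2 ≥ 8 gives C(12,3) = 220; x_3 ≥ 7 gives C(13,3) = 286; x_4 ≥ 9 gives C(11,3) = 165. Together 1351.
Add back pairs where two caps are both exceeded: 84 + 120 + 56 + 10 + 1 + 4 = 275.
By inclusion–exclusion the count is 1140 − 1351 + 275 = 64.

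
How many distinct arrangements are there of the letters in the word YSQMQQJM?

Letter multiplicities in YSQMQQJM: J×1, M×2, Q×3, S×1, Y×1.
So there are 8! / (3!·2!) = 3360 distinguishable arrangements.

3360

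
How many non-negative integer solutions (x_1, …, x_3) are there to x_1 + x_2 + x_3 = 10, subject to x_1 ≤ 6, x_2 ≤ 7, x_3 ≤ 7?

44

Without the upper bounds there are C(12,2) = 66 ways to split 10 among 3 variables.
Subtract solutions that violate a single cap (substitute x_i' = x_i − (cap_i+1)): x_1 ≥ 7 gives C(5,2) = 10; x_2 ≥ 8 gives C(4,2) = 6; x_3 ≥ 8 gives C(4,2) = 6. Together 22.
No two caps can be exceeded simultaneously, so the pair terms are all 0.
By inclusion–exclusion the count is 66 − 22 + 0 = 44.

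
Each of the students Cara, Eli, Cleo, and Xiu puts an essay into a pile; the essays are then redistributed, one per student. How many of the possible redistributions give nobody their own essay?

9

Count assignments avoiding every fixed point. For any j of the 4 students fixed to their own essay, the other 4−j can be arranged in (4−j)! ways.
By inclusion–exclusion this is Σ_{j=0}^{4} (−1)^j C(4,j)·(4−j)!.
Computing: 24 − 24 + 12 − 4 + 1 = 9.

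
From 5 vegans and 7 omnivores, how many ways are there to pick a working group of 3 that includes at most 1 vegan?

140

Split by how many vegans are chosen (0 through 1).
Sum: C(5,0)·C(7,3) + C(5,1)·C(7,2) = 35 + 105 = 140.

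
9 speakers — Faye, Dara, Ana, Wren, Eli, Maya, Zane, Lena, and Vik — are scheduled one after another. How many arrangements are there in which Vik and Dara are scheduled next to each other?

80640

Glue Vik and Dara into one block (2 internal orders), leaving 8 units to arrange in a row.
That gives 2 × 8! = 2 × 40320 = 80640.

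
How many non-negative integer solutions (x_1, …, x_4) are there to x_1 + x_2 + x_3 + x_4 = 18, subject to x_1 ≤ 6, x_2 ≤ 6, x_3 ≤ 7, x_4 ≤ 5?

Without the upper bounds there are C(21,3) = 1330 ways to split 18 among 4 variables.
Subtract solutions that violate a single cap (substitute x_i' = x_i − (cap_i+1)): x_1 ≥ 7 gives C(14,3) = 364; x_2 ≥ 7 gives C(14,3) = 364; x_3 ≥ 8 gives C(13,3) = 286; x_4 ≥ 6 gives C(15,3) = 455. Together 1469.
Add back pairs where two caps are both exceeded: 35 + 20 + 56 + 20 + 56 + 35 = 222.
By inclusion–exclusion the count is 1330 − 1469 + 222 = 83.

83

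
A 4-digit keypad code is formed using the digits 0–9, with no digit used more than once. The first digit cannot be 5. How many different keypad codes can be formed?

4536

The first digit has 10−1 = 9 choices (anything except 5).
The remaining 3 digits are filled from the other 9 symbols without repetition: 9 × 8 × 7 = 504.
Total: 9 × 504 = 4536.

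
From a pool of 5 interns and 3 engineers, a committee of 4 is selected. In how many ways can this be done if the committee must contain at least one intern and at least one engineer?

65

With no constraint there are C(8,4) = 70 possible selections.
Selections missing a whole group: no interns → C(3,4) = 0; no engineers → C(5,4) = 5.
Both groups omitted at once is impossible, so 70 − 5 = 65.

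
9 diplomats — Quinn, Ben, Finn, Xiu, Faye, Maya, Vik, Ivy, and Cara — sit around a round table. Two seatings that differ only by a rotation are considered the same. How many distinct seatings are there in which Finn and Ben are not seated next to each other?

30240

Without the restriction there are (8)! = 40320 seatings.
Seatings with Finn beside Ben: treat them as a block with 2 internal orders, giving 2 × (7)! = 10080.
Subtracting, 40320 − 10080 = 30240.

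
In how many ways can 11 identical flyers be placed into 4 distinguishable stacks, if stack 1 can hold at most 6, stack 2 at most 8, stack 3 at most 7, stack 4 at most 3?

180

By stars and bars, unrestricted non-negative solutions to x_1+…+x_4 = 11 number C(11+3,3) = 364.
Subtract solutions that violate a single cap (substitute x_i' = x_i − (cap_i+1)): x_1 ≥ 7 gives C(7,3) = 35; x_2 ≥ 9 gives C(5,3) = 10; x_3 ≥ 8 gives C(6,3) = 20; x_4 ≥ 4 gives C(10,3) = 120. Together 185.
Add back pairs where two caps are both exceeded: 0 + 0 + 1 + 0 + 0 + 0 = 1.
By inclusion–exclusion the count is 364 − 185 + 1 = 180.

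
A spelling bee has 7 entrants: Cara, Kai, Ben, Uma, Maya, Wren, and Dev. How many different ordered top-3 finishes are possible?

There are 7 choices for 1st place, 6 for 2nd, and 5 for 3rd.
That gives 7 × 6 × 5 = 210.

210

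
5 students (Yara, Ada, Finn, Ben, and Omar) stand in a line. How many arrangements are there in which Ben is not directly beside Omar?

Of the 5! = 120 arrangements, those with Ben and Omar adjacent number 2 × 4! = 48 (treat the pair as a block with 2 internal orders).
Complementary counting: 120 − 48 = 72.

72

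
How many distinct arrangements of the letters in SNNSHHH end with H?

90

With the last slot taken by H, it remains to arrange the other 6 letters (SNNSHH).
Those 6 letters have H appearing twice, N appearing twice, and S appearing twice, giving (6)!/(2!·2!·2!) = 90.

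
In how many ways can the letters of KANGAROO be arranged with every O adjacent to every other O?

2520

Treat the 2 copies of O as a single block. The multiset to arrange is then {OO, A, A, G, K, N, R}, 7 items in all.
That gives (7)!/(2!) = 2520 arrangements.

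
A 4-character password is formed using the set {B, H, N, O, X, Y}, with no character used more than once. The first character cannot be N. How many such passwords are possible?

The first character has 6−1 = 5 choices (anything except N).
The remaining 3 characters are filled from the other 5 symbols without repetition: 5 × 4 × 3 = 60.
Total: 5 × 60 = 300.

300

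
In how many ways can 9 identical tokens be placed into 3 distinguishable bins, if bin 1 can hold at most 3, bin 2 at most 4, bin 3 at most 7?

17

Ignoring the caps, the number of non-negative solutions to x_1+…+x_3 = 9 is C(11,2) = 55.
Subtract solutions that violate a single cap (substitute x_i' = x_i − (cap_i+1)): x_1 ≥ 4 gives C(7,2) = 21; x_2 ≥ 5 gives C(6,2) = 15; x_3 ≥ 8 gives C(3,2) = 3. Together 39.
Add back pairs where two caps are both exceeded: 1 + 0 + 0 = 1.
By inclusion–exclusion the count is 55 − 39 + 1 = 17.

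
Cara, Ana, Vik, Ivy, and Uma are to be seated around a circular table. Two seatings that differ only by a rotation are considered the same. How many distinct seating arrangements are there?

24

Fix one person's seat to break rotational symmetry; the remaining 4 people can be arranged in (4)! = 24 ways.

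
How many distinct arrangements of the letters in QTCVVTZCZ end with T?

Fix T in the last position and arrange the remaining 8 letters.
Those 8 letters have C appearing twice, V appearing twice, and Z appearing twice, giving (8)!/(2!·2!·2!) = 5040.

5040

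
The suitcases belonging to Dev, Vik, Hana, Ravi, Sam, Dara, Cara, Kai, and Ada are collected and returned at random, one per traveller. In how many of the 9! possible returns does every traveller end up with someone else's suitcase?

Let Aᵢ be the assignments in which traveller i gets their own suitcase. We want the size of the complement of A₁∪…∪A_9.
By inclusion–exclusion this is Σ_{j=0}^{9} (−1)^j C(9,j)·(9−j)!.
Computing: 362880 − 362880 + 181440 − 60480 + 15120 − 3024 + 504 − 72 + 9 − 1 = 133496.

133496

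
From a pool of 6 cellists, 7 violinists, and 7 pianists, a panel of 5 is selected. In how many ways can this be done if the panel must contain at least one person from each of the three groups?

Total 5-person selections from all 20: C(20,5) = 15504.
Subtract selections that omit an entire group: no cellists → C(14,5) = 2002; no violinists → C(13,5) = 1287; no pianists → C(13,5) = 1287.
Add back selections omitting two groups (i.e. drawn from a single group): C(6,5) + C(7,5) + C(7,5) = 48.
By inclusion–exclusion: 15504 − 4576 + 48 = 10976.

10976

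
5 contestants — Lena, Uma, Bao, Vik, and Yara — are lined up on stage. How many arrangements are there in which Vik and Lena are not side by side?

72

Of the 5! = 120 arrangements, those with Vik and Lena adjacent number 2 × 4! = 48 (treat the pair as a block with 2 internal orders).
Complementary counting: 120 − 48 = 72.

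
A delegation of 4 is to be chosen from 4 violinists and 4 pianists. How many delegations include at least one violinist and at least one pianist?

Unrestricted: C(8,4) = 70 ways to pick any 4 of the 8.
Selections missing a whole group: no violinists → C(4,4) = 1; no pianists → C(4,4) = 1.
Both groups omitted at once is impossible, so 70 − 2 = 68.

68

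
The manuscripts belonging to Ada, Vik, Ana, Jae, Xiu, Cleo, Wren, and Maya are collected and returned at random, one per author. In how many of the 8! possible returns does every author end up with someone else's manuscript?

14833

This is the derangement count D_8: permutations of 8 items with no fixed point.
By inclusion–exclusion this is Σ_{j=0}^{8} (−1)^j C(8,j)·(8−j)!.
Computing: 40320 − 40320 + 20160 − 6720 + 1680 − 336 + 56 − 8 + 1 = 14833.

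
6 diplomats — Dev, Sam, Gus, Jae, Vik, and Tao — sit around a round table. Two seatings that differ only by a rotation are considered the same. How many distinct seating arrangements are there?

Around a circle, 6 distinct people have 6!/6 = (5)! = 120 rotationally distinct seatings.

120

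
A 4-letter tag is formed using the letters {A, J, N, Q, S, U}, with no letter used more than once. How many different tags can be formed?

Choose and order 4 of the 6 symbols: the first letter has 6 options, the next 5, then 4, 3.
That product is 6 × 5 × 4 × 3 = 360.

360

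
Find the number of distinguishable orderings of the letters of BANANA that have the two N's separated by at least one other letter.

There are 6!/(3!·2!) = 60 arrangements of BANANA in total.
Arrangements with the N's together: treat NN as one letter, giving (5)!/(3!) = 20.
Hence 60 − 20 = 40.

40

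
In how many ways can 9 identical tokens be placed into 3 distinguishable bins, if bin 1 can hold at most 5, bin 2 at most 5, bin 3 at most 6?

Ignoring the caps, the number of non-negative solutions to x_1+…+x_3 = 9 is C(11,2) = 55.
Subtract solutions that violate a single cap (substitute x_i' = x_i − (cap_i+1)): x_1 ≥ 6 gives C(5,2) = 10; x_2 ≥ 6 gives C(5,2) = 10; x_3 ≥ 7 gives C(4,2) = 6. Together 26.
No two caps can be exceeded simultaneously, so the pair terms are all 0.
By inclusion–exclusion the count is 55 − 26 + 0 = 29.

29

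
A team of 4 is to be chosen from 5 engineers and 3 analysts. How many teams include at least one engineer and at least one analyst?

Unrestricted: C(8,4) = 70 ways to pick any 4 of the 8.
Subtract selections that omit an entire group: no engineers → C(3,4) = 0; no analysts → C(5,4) = 5.
Both groups omitted at once is impossible, so 70 − 5 = 65.

65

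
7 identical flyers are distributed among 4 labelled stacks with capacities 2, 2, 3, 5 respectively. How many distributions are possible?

Ignoring the caps, the number of non-negative solutions to x_1+…+x_4 = 7 is C(10,3) = 120.
Subtract solutions that violate a single cap (substitute x_i' = x_i − (cap_i+1)): x_1 ≥ 3 gives C(7,3) = 35; x_2 ≥ 3 gives C(7,3) = 35; x_3 ≥ 4 gives C(6,3) = 20; x_4 ≥ 6 gives C(4,3) = 4. Together 94.
Add back pairs where two caps are both exceeded: 4 + 1 + 0 + 1 + 0 + 0 = 6.
By inclusion–exclusion the count is 120 − 94 + 6 = 32.

32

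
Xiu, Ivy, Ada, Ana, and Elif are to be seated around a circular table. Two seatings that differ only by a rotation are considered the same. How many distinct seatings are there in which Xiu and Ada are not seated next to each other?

12

Without the restriction there are (4)! = 24 seatings.
Those with Xiu next to Ada: fuse the pair into one unit and seat 4 units around a circle — 2·(3)! = 12.
Subtracting, 24 − 12 = 12.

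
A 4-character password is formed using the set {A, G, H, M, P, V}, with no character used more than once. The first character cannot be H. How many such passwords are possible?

The first character has 6−1 = 5 choices (anything except H).
The remaining 3 characters are filled from the other 5 symbols without repetition: 5 × 4 × 3 = 60.
Total: 5 × 60 = 300.

300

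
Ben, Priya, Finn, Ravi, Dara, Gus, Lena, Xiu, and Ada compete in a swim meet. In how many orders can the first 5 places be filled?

15120

There are 9 choices for 1st place, 8 for 2nd, and so on down to 5 for position 5.
That gives 9 × 8 × 7 × 6 × 5 = 15120.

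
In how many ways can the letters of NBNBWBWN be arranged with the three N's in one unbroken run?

60

Treat the 3 copies of N as a single block. The multiset to arrange is then {NNN, B, B, B, W, W}, 6 items in all.
That gives (6)!/(3!·2!) = 60 arrangements.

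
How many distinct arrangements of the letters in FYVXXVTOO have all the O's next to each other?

10080

Treat the 2 copies of O as a single block. The multiset to arrange is then {OO, F, T, V, V, X, X, Y}, 8 items in all.
That gives (8)!/(2!·2!) = 10080 arrangements.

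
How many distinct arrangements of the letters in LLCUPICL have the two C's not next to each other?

2520

There are 8!/(3!·2!) = 3360 arrangements of LLCUPICL in total.
If the two C's are adjacent, glue them into one block, leaving 7 items to arrange: (7)!/(3!) = 840 ways.
Subtracting, 3360 − 840 = 2520 arrangements keep the C's apart.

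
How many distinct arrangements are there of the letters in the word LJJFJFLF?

Letter multiplicities in LJJFJFLF: F×3, J×3, L×2.
The number of distinct arrangements is 8!/(3!·3!·2!) = 40320/72 = 560.

560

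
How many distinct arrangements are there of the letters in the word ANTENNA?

The 7 letters of ANTENNA have repeats: A appearing twice and N appearing 3 times.
So there are 7! / (3!·2!) = 420 distinguishable arrangements.

420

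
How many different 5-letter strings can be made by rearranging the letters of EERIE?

Letter multiplicities in EERIE: E×3, I×1, R×1.
So there are 5! / (3!) = 20 distinguishable arrangements.

20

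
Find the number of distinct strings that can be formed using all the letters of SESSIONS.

Letter multiplicities in SESSIONS: E×1, I×1, N×1, O×1, S×4.
The number of distinct arrangements is 8!/(4!) = 40320/24 = 1680.

1680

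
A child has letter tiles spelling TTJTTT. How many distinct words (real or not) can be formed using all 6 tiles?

6

The 6 letters of TTJTTT have repeats: T appearing 5 times.
The number of distinct arrangements is 6!/(5!) = 720/120 = 6.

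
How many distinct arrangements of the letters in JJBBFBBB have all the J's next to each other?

42

Treat the 2 copies of J as a single block. The multiset to arrange is then {JJ, B, B, B, B, B, F}, 7 items in all.
That gives (7)!/(5!) = 42 arrangements.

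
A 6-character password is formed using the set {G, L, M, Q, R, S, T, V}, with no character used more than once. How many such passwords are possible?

20160

This is a permutation of 6 out of 8: P(8,6) = 8!/2!.
That product is 8 × 7 × 6 × 5 × 4 × 3 = 20160.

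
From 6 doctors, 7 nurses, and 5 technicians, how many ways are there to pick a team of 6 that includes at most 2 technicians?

15301

Split by how many technicians are chosen (0 through 2).
Sum: C(5,0)·C(13,6) + C(5,1)·C(13,5) + C(5,2)·C(13,4) = 1716 + 6435 + 7150 = 15301.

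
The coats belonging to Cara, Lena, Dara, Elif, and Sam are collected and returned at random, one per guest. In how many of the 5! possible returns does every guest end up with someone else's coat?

Let Aᵢ be the assignments in which guest i gets their own coat. We want the size of the complement of A₁∪…∪A_5.
By inclusion–exclusion this is Σ_{j=0}^{5} (−1)^j C(5,j)·(5−j)!.
Computing: 120 − 120 + 60 − 20 + 5 − 1 = 44.

44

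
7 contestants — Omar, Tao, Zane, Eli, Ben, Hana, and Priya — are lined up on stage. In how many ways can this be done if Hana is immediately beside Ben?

Place the 5 others and the Hana-Ben pair as 6 objects in a line; the pair has 2 internal arrangements.
That gives 2 × 6! = 2 × 720 = 1440.

1440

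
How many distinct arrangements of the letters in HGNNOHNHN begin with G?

280

Fix G in the first position and arrange the remaining 8 letters.
Those 8 letters have H appearing 3 times and N appearing 4 times, giving (8)!/(4!·3!) = 280.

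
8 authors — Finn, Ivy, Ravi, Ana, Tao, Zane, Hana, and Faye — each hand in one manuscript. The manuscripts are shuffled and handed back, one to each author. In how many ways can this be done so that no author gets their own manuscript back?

This is the derangement count D_8: permutations of 8 items with no fixed point.
By inclusion–exclusion this is Σ_{j=0}^{8} (−1)^j C(8,j)·(8−j)!.
Computing: 40320 − 40320 + 20160 − 6720 + 1680 − 336 + 56 − 8 + 1 = 14833.

14833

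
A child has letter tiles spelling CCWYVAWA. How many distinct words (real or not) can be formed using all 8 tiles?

5040

The 8 letters of CCWYVAWA have repeats: A appearing twice, C appearing twice, and W appearing twice.
Dividing 8! = 40320 by 2!·2!·2! = 8 for the repeated letters gives 5040.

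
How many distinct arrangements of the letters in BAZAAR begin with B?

Fix B in the first position and arrange the remaining 5 letters.
Those 5 letters have A appearing 3 times, giving (5)!/(3!) = 20.

20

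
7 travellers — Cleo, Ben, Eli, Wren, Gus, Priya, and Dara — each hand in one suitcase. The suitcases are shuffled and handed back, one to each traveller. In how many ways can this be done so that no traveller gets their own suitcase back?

1854

Count assignments avoiding every fixed point. For any j of the 7 travellers fixed to their own suitcase, the other 7−j can be arranged in (7−j)! ways.
By inclusion–exclusion this is Σ_{j=0}^{7} (−1)^j C(7,j)·(7−j)!.
Computing: 5040 − 5040 + 2520 − 840 + 210 − 42 + 7 − 1 = 1854.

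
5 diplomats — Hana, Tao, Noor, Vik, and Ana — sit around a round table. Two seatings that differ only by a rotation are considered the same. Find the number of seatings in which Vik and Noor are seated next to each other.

12

Treat {Vik, Noor} as one unit (2 internal orders) and seat the resulting 4 units around the table: (3)! circular arrangements.
So 2 × (3)! = 2 × 6 = 12.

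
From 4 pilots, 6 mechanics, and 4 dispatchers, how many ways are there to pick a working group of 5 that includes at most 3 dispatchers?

1992

Split by how many dispatchers are chosen (0 through 3).
Sum: C(4,0)·C(10,5) + C(4,1)·C(10,4) + C(4,2)·C(10,3) + C(4,3)·C(10,2) = 252 + 840 + 720 + 180 = 1992.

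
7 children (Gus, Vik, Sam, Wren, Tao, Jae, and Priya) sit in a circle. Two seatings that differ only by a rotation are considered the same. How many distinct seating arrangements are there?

720

Seat Gus anywhere (absorbing the rotational symmetry), then permute the other 6: (6)! = 720.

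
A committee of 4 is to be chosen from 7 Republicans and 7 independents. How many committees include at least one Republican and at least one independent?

931

With no constraint there are C(14,4) = 1001 possible selections.
Selections missing a whole group: no Republicans → C(7,4) = 35; no independents → C(7,4) = 35.
Both groups omitted at once is impossible, so 1001 − 70 = 931.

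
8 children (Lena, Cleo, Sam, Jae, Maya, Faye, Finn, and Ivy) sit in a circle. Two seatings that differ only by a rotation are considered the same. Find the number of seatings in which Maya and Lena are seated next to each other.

Glue Maya and Lena into a block (2 internal orders). Seating 7 units around a circle gives (6)! arrangements.
So 2 × (6)! = 2 × 720 = 1440.

1440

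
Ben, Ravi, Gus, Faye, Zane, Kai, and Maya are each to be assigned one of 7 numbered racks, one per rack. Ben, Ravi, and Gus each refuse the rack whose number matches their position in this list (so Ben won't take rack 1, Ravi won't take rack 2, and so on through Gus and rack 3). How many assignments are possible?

3216

Let Aᵢ (for i ∈ {1, 2, 3}) be the placements that put person i in their forbidden rack. Any j of these fix j positions, leaving (7−j)! ways to fill the rest, and there are C(3,j) ways to pick which j.
By inclusion–exclusion, the number of valid placements is Σ_{j=0}^{3} (−1)^j C(3,j)·(7−j)!.
Computing: 5040 − 2160 + 360 − 24 = 3216.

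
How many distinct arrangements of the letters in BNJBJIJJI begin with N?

Fix N in the first position and arrange the remaining 8 letters.
Those 8 letters have B appearing twice, I appearing twice, and J appearing 4 times, giving (8)!/(4!·2!·2!) = 420.

420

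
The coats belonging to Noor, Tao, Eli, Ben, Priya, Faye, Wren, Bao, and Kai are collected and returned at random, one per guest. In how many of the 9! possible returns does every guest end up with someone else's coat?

Let Aᵢ be the assignments in which guest i gets their own coat. We want the size of the complement of A₁∪…∪A_9.
By inclusion–exclusion this is Σ_{j=0}^{9} (−1)^j C(9,j)·(9−j)!.
Computing: 362880 − 362880 + 181440 − 60480 + 15120 − 3024 + 504 − 72 + 9 − 1 = 133496.

133496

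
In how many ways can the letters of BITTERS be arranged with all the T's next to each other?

720

Treat the 2 copies of T as a single block. The multiset to arrange is then {TT, B, E, I, R, S}, 6 items in all.
All 6 items are distinct, so there are (6)! = 720 arrangements.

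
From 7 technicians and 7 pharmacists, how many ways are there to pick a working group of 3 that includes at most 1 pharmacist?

182

Split by how many pharmacists are chosen (0 through 1).
Sum: C(7,0)·C(7,3) + C(7,1)·C(7,2) = 35 + 147 = 182.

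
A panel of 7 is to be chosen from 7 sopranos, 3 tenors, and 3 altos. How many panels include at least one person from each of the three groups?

1477

Unrestricted: C(13,7) = 1716 ways to pick any 7 of the 13.
Subtract selections that omit an entire group: no sopranos → C(6,7) = 0; no tenors → C(10,7) = 120; no altos → C(10,7) = 120.
Add back selections omitting two groups (i.e. drawn from a single group): C(7,7) + C(3,7) + C(3,7) = 1.
By inclusion–exclusion: 1716 − 240 + 1 = 1477.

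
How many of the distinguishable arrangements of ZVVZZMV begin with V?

With the first slot taken by V, it remains to arrange the other 6 letters (ZVZZMV).
Those 6 letters have V appearing twice and Z appearing 3 times, giving (6)!/(3!·2!) = 60.

60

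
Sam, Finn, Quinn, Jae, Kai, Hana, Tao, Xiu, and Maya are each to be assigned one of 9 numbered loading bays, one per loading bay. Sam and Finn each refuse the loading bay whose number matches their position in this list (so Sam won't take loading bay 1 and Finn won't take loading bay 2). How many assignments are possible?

287280

Let Aᵢ (for i ∈ {1, 2}) be the placements that put person i in their forbidden loading bay. Any j of these fix j positions, leaving (9−j)! ways to fill the rest, and there are C(2,j) ways to pick which j.
By inclusion–exclusion, the number of valid placements is Σ_{j=0}^{2} (−1)^j C(2,j)·(9−j)!.
Computing: 362880 − 80640 + 5040 = 287280.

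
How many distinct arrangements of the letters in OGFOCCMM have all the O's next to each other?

1260

Treat the 2 copies of O as a single block. The multiset to arrange is then {OO, C, C, F, G, M, M}, 7 items in all.
That gives (7)!/(2!·2!) = 1260 arrangements.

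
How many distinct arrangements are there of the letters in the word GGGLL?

10

Letter multiplicities in GGGLL: G×3, L×2.
Dividing 5! = 120 by 3!·2! = 12 for the repeated letters gives 10.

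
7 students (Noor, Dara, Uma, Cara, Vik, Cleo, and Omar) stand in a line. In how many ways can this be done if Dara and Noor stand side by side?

1440

Place the 5 others and the Dara-Noor pair as 6 objects in a line; the pair has 2 internal arrangements.
That gives 2 × 6! = 2 × 720 = 1440.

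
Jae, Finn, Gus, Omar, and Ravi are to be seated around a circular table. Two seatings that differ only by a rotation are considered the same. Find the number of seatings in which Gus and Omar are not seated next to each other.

Without the restriction there are (4)! = 24 seatings.
Those with Gus next to Omar: fuse the pair into one unit and seat 4 units around a circle — 2·(3)! = 12.
Subtracting, 24 − 12 = 12.

12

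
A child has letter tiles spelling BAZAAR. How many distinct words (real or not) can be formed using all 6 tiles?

120

Letter multiplicities in BAZAAR: A×3, B×1, R×1, Z×1.
The number of distinct arrangements is 6!/(3!) = 720/6 = 120.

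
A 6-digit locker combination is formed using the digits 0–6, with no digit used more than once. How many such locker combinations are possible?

5040

This is a permutation of 6 out of 7: P(7,6) = 7!/1!.
That product is 7 × 6 × 5 × 4 × 3 × 2 = 5040.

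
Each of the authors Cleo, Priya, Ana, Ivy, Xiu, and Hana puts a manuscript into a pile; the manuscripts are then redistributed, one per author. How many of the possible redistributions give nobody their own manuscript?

Let Aᵢ be the assignments in which author i gets their own manuscript. We want the size of the complement of A₁∪…∪A_6.
By inclusion–exclusion this is Σ_{j=0}^{6} (−1)^j C(6,j)·(6−j)!.
Computing: 720 − 720 + 360 − 120 + 30 − 6 + 1 = 265.

265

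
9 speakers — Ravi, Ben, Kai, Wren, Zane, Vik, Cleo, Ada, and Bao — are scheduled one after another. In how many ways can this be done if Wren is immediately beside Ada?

80640

Glue Wren and Ada into one block (2 internal orders), leaving 8 units to arrange in a row.
So the count is 2·(8)! = 80640.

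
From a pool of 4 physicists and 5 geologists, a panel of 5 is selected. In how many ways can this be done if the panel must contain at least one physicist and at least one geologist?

Unrestricted: C(9,5) = 126 ways to pick any 5 of the 9.
Subtract selections that omit an entire group: no physicists → C(5,5) = 1; no geologists → C(4,5) = 0.
Both groups omitted at once is impossible, so 126 − 1 = 125.

125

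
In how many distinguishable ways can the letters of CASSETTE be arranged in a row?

CASSETTE has 8 letters with E appearing twice, S appearing twice, and T appearing twice.
So there are 8! / (2!·2!·2!) = 5040 distinguishable arrangements.

5040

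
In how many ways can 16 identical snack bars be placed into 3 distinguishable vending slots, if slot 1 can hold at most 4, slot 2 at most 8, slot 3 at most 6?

6

Without the upper bounds there are C(18,2) = 153 ways to split 16 among 3 vending slots.
Subtract solutions that violate a single cap (substitute x_i' = x_i − (cap_i+1)): x_1 ≥ 5 gives C(13,2) = 78; x_2 ≥ 9 gives C(9,2) = 36; x_3 ≥ 7 gives C(11,2) = 55. Together 169.
Add back pairs where two caps are both exceeded: 6 + 15 + 1 = 22.
By inclusion–exclusion the count is 153 − 169 + 22 = 6.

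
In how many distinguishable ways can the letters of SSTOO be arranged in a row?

Letter multiplicities in SSTOO: O×2, S×2, T×1.
The number of distinct arrangements is 5!/(2!·2!) = 120/4 = 30.

30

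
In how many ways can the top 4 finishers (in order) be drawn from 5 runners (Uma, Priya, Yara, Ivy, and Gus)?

120

This is an ordered selection of 4 from 5: P(5,4).
That gives 5 × 4 × 3 × 2 = 120.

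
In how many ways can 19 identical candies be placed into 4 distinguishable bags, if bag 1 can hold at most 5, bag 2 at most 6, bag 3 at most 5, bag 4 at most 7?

Without the upper bounds there are C(22,3) = 1540 ways to split 19 among 4 bags.
Subtract solutions that violate a single cap (substitute x_i' = x_i − (cap_i+1)): x_1 ≥ 6 gives C(16,3) = 560; x_2 ≥ 7 gives C(15,3) = 455; x_3 ≥ 6 gives C(16,3) = 560; x_4 ≥ 8 gives C(14,3) = 364. Together 1939.
Add back pairs where two caps are both exceeded: 84 + 120 + 56 + 84 + 35 + 56 = 435.
Subtract triples: 1 + 0 + 0 + 0 = 1.
By inclusion–exclusion the count is 1540 − 1939 + 435 − 1 = 35.

35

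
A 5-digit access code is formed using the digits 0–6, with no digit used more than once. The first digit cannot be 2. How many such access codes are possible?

The first digit has 7−1 = 6 choices (anything except 2).
The remaining 4 digits are filled from the other 6 symbols without repetition: 6 × 5 × 4 × 3 = 360.
Total: 6 × 360 = 2160.

2160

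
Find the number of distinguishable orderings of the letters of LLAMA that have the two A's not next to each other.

There are 5!/(2!·2!) = 30 arrangements of LLAMA in total.
If the two A's are adjacent, glue them into one block, leaving 4 items to arrange: (4)!/(2!) = 12 ways.
Subtracting, 30 − 12 = 18 arrangements keep the A's apart.

18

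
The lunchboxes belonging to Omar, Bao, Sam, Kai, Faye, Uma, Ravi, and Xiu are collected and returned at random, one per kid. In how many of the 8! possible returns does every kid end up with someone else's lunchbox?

14833

This is the derangement count D_8: permutations of 8 items with no fixed point.
By inclusion–exclusion this is Σ_{j=0}^{8} (−1)^j C(8,j)·(8−j)!.
Computing: 40320 − 40320 + 20160 − 6720 + 1680 − 336 + 56 − 8 + 1 = 14833.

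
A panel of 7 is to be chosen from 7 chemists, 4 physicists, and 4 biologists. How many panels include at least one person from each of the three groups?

With no constraint there are C(15,7) = 6435 possible selections.
Selections missing a whole group: no chemists → C(8,7) = 8; no physicists → C(11,7) = 330; no biologists → C(11,7) = 330.
Add back selections omitting two groups (i.e. drawn from a single group): C(7,7) + C(4,7) + C(4,7) = 1.
By inclusion–exclusion: 6435 − 668 + 1 = 5768.

5768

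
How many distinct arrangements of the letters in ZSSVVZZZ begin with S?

105

With the first slot taken by S, it remains to arrange the other 7 letters (ZSVVZZZ).
Those 7 letters have V appearing twice and Z appearing 4 times, giving (7)!/(4!·2!) = 105.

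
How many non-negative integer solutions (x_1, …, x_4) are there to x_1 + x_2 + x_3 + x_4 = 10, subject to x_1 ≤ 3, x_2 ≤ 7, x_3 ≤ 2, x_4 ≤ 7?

Ignoring the caps, the number of non-negative solutions to x_1+…+x_4 = 10 is C(13,3) = 286.
Subtract solutions that violate a single cap (substitute x_i' = x_i − (cap_i+1)): x_1 ≥ 4 gives C(9,3) = 84; x_2 ≥ 8 gives C(5,3) = 10; x_3 ≥ 3 gives C(10,3) = 120; x_4 ≥ 8 gives C(5,3) = 10. Together 224.
Add back pairs where two caps are both exceeded: 0 + 20 + 0 + 0 + 0 + 0 = 20.
By inclusion–exclusion the count is 286 − 224 + 20 = 82.

82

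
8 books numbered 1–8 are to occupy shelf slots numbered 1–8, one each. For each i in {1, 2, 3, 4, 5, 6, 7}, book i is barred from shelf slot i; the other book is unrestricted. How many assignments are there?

16687

Let Aᵢ (for 1 ≤ i ≤ 7) be the placements that put book i in its forbidden shelf slot. Any j of these fix j positions, leaving (8−j)! ways to fill the rest, and there are C(7,j) ways to pick which j.
By inclusion–exclusion, the number of valid placements is Σ_{j=0}^{7} (−1)^j C(7,j)·(8−j)!.
Computing: 40320 − 35280 + 15120 − 4200 + 840 − 126 + 14 − 1 = 16687.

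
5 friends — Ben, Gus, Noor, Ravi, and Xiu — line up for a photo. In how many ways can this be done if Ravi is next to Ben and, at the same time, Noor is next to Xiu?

24

Treat {Ravi,Ben} as one block (2 orders) and {Noor,Xiu} as another (2 orders).
That leaves 3 units to arrange: 2 × 2 × 3! = 4 × 6 = 24.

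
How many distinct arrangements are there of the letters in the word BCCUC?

20

Letter multiplicities in BCCUC: B×1, C×3, U×1.
Dividing 5! = 120 by 3! = 6 for the repeated letters gives 20.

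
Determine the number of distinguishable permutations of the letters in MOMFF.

30

The 5 letters of MOMFF have repeats: F appearing twice and M appearing twice.
The number of distinct arrangements is 5!/(2!·2!) = 120/4 = 30.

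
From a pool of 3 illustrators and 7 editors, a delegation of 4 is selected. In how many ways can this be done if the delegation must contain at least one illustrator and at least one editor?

175

With no constraint there are C(10,4) = 210 possible selections.
Selections missing a whole group: no illustrators → C(7,4) = 35; no editors → C(3,4) = 0.
Both groups omitted at once is impossible, so 210 − 35 = 175.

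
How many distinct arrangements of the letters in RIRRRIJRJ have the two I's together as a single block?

Treat the 2 copies of I as a single block. The multiset to arrange is then {II, J, J, R, R, R, R, R}, 8 items in all.
That gives (8)!/(5!·2!) = 168 arrangements.

168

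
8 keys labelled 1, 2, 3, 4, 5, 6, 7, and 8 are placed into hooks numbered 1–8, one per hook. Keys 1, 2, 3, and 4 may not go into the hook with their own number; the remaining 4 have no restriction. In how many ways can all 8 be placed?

Let Aᵢ (for 1 ≤ i ≤ 4) be the placements that put key i in its forbidden hook. Any j of these fix j positions, leaving (8−j)! ways to fill the rest, and there are C(4,j) ways to pick which j.
By inclusion–exclusion, the number of valid placements is Σ_{j=0}^{4} (−1)^j C(4,j)·(8−j)!.
Computing: 40320 − 20160 + 4320 − 480 + 24 = 24024.

24024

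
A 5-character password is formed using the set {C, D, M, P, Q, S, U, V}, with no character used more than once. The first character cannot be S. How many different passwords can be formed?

The first character has 8−1 = 7 choices (anything except S).
The remaining 4 characters are filled from the other 7 symbols without repetition: 7 × 6 × 5 × 4 = 840.
Total: 7 × 840 = 5880.

5880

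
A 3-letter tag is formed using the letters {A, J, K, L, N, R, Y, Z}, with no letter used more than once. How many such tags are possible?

Choose and order 3 of the 8 symbols: the first letter has 8 options, the next 7, then 6.
That product is 8 × 7 × 6 = 336.

336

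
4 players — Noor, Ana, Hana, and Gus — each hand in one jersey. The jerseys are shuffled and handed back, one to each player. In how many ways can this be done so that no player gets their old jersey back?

9

Count assignments avoiding every fixed point. For any j of the 4 players fixed to their old jersey, the other 4−j can be arranged in (4−j)! ways.
By inclusion–exclusion this is Σ_{j=0}^{4} (−1)^j C(4,j)·(4−j)!.
Computing: 24 − 24 + 12 − 4 + 1 = 9.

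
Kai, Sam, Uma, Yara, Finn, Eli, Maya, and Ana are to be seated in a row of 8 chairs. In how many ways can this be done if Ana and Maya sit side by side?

10080

Glue Ana and Maya into one block (2 internal orders), leaving 7 units to arrange in a row.
That gives 2 × 7! = 2 × 5040 = 10080.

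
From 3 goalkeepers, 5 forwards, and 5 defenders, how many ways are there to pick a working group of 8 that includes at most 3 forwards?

Split by how many forwards are chosen (0 through 3).
Sum: C(5,0)·C(8,8) + C(5,1)·C(8,7) + C(5,2)·C(8,6) + C(5,3)·C(8,5) = 1 + 40 + 280 + 560 = 881.

881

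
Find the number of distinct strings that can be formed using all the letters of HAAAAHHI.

HAAAAHHI has 8 letters with A appearing 4 times and H appearing 3 times.
So there are 8! / (4!·3!) = 280 distinguishable arrangements.

280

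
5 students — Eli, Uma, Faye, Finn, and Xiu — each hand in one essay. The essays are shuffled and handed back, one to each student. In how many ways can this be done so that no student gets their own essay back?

44

This is the derangement count D_5: permutations of 5 items with no fixed point.
By inclusion–exclusion this is Σ_{j=0}^{5} (−1)^j C(5,j)·(5−j)!.
Computing: 120 − 120 + 60 − 20 + 5 − 1 = 44.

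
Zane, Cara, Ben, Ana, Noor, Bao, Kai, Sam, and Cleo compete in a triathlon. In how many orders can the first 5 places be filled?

15120

There are 9 choices for 1st place, 8 for 2nd, and so on down to 5 for position 5.
That gives 9 × 8 × 7 × 6 × 5 = 15120.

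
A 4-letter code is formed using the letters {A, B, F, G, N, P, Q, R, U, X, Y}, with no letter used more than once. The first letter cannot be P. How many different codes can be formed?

The first letter has 11−1 = 10 choices (anything except P).
The remaining 3 letters are filled from the other 10 symbols without repetition: 10 × 9 × 8 = 720.
Total: 10 × 720 = 7200.

7200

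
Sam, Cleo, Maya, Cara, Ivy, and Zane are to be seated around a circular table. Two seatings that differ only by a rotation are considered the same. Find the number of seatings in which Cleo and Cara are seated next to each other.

48

Glue Cleo and Cara into a block (2 internal orders). Seating 5 units around a circle gives (4)! arrangements.
So 2 × (4)! = 2 × 24 = 48.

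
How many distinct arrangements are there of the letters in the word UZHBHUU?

Letter multiplicities in UZHBHUU: B×1, H×2, U×3, Z×1.
The number of distinct arrangements is 7!/(3!·2!) = 5040/12 = 420.

420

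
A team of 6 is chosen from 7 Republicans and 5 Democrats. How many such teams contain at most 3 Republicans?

Split by how many Republicans are chosen (0 through 3).
Sum: C(7,0)·C(5,6) + C(7,1)·C(5,5) + C(7,2)·C(5,4) + C(7,3)·C(5,3) = 0 + 7 + 105 + 350 = 462.

462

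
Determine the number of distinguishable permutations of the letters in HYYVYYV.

105

The 7 letters of HYYVYYV have repeats: V appearing twice and Y appearing 4 times.
So there are 7! / (4!·2!) = 105 distinguishable arrangements.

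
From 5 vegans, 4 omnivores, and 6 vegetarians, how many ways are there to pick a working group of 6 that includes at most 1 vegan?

Split by how many vegans are chosen (0 through 1).
Sum: C(5,0)·C(10,6) + C(5,1)·C(10,5) = 210 + 1260 = 1470.

1470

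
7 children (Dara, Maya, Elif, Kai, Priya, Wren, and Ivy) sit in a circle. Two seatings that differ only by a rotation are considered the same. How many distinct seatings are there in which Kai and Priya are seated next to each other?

Glue Kai and Priya into a block (2 internal orders). Seating 6 units around a circle gives (5)! arrangements.
So 2 × (5)! = 2 × 120 = 240.

240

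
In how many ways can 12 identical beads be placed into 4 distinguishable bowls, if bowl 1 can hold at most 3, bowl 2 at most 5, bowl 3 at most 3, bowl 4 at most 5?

Without the upper bounds there are C(15,3) = 455 ways to split 12 among 4 bowls.
Subtract solutions that violate a single cap (substitute x_i' = x_i − (cap_i+1)): x_1 ≥ 4 gives C(11,3) = 165; x_2 ≥ 6 gives C(9,3) = 84; x_3 ≥ 4 gives C(11,3) = 165; x_4 ≥ 6 gives C(9,3) = 84. Together 498.
Add back pairs where two caps are both exceeded: 10 + 35 + 10 + 10 + 1 + 10 = 76.
By inclusion–exclusion the count is 455 − 498 + 76 = 33.

33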